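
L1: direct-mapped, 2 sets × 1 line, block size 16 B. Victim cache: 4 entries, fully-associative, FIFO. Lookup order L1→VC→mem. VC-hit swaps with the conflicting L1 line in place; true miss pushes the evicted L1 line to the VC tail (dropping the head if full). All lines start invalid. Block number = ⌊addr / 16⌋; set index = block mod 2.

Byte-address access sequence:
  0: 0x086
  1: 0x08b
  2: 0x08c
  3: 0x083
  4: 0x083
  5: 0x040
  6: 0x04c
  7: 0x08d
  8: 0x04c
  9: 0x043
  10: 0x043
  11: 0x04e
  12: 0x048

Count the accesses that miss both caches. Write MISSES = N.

MISSES = 2

0: 0x86 (blk 8, set 0) → MISS  vc=[]
1: 0x8b (blk 8, set 0) → L1-HIT  vc=[]
2: 0x8c (blk 8, set 0) → L1-HIT  vc=[]
3: 0x83 (blk 8, set 0) → L1-HIT  vc=[]
4: 0x83 (blk 8, set 0) → L1-HIT  vc=[]
5: 0x40 (blk 4, set 0) → MISS  vc=[8]
6: 0x4c (blk 4, set 0) → L1-HIT  vc=[8]
7: 0x8d (blk 8, set 0) → VC-HIT  vc=[4]
8: 0x4c (blk 4, set 0) → VC-HIT  vc=[8]
9: 0x43 (blk 4, set 0) → L1-HIT  vc=[8]
10: 0x43 (blk 4, set 0) → L1-HIT  vc=[8]
11: 0x4e (blk 4, set 0) → L1-HIT  vc=[8]
12: 0x48 (blk 4, set 0) → L1-HIT  vc=[8]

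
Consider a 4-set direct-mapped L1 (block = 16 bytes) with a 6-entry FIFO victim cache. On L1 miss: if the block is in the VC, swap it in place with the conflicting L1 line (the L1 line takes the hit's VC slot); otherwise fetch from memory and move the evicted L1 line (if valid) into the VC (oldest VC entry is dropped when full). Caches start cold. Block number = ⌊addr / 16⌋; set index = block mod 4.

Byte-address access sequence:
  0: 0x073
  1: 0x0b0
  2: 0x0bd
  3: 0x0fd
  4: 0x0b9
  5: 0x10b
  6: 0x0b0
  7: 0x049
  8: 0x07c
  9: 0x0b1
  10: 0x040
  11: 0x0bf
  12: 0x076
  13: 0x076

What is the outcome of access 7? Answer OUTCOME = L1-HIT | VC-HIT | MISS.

  [0] addr=0x73 blk=7 s=3: MISS | VC []
  [1] addr=0xb0 blk=11 s=3: MISS | VC [7]
  [2] addr=0xbd blk=11 s=3: L1-HIT | VC [7]
  [3] addr=0xfd blk=15 s=3: MISS | VC [7, 11]
  [4] addr=0xb9 blk=11 s=3: VC-HIT | VC [7, 15]
  [5] addr=0x10b blk=16 s=0: MISS | VC [7, 15]
  [6] addr=0xb0 blk=11 s=3: L1-HIT | VC [7, 15]
  [7] addr=0x49 blk=4 s=0: MISS | VC [7, 15, 16]
  [8] addr=0x7c blk=7 s=3: VC-HIT | VC [11, 15, 16]
  [9] addr=0xb1 blk=11 s=3: VC-HIT | VC [7, 15, 16]
  [10] addr=0x40 blk=4 s=0: L1-HIT | VC [7, 15, 16]
  [11] addr=0xbf blk=11 s=3: L1-HIT | VC [7, 15, 16]
  [12] addr=0x76 blk=7 s=3: VC-HIT | VC [11, 15, 16]
  [13] addr=0x76 blk=7 s=3: L1-HIT | VC [11, 15, 16]

OUTCOME = MISS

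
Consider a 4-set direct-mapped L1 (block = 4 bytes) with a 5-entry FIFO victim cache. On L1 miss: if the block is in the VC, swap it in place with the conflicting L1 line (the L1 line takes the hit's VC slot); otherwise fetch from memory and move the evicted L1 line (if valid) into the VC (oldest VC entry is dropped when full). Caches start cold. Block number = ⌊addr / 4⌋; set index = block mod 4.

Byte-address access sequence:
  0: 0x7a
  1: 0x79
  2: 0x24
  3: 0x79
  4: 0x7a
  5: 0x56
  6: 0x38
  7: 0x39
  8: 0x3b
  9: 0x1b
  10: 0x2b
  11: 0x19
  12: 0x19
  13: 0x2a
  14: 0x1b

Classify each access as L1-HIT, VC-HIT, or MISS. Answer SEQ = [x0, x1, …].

  [0] addr=0x7a blk=30 s=2: MISS | VC []
  [1] addr=0x79 blk=30 s=2: L1-HIT | VC []
  [2] addr=0x24 blk=9 s=1: MISS | VC []
  [3] addr=0x79 blk=30 s=2: L1-HIT | VC []
  [4] addr=0x7a blk=30 s=2: L1-HIT | VC []
  [5] addr=0x56 blk=21 s=1: MISS | VC [9]
  [6] addr=0x38 blk=14 s=2: MISS | VC [9, 30]
  [7] addr=0x39 blk=14 s=2: L1-HIT | VC [9, 30]
  [8] addr=0x3b blk=14 s=2: L1-HIT | VC [9, 30]
  [9] addr=0x1b blk=6 s=2: MISS | VC [9, 30, 14]
  [10] addr=0x2b blk=10 s=2: MISS | VC [9, 30, 14, 6]
  [11] addr=0x19 blk=6 s=2: VC-HIT | VC [9, 30, 14, 10]
  [12] addr=0x19 blk=6 s=2: L1-HIT | VC [9, 30, 14, 10]
  [13] addr=0x2a blk=10 s=2: VC-HIT | VC [9, 30, 14, 6]
  [14] addr=0x1b blk=6 s=2: VC-HIT | VC [9, 30, 14, 10]

SEQ = [MISS, L1-HIT, MISS, L1-HIT, L1-HIT, MISS, MISS, L1-HIT, L1-HIT, MISS, MISS, VC-HIT, L1-HIT, VC-HIT, VC-HIT]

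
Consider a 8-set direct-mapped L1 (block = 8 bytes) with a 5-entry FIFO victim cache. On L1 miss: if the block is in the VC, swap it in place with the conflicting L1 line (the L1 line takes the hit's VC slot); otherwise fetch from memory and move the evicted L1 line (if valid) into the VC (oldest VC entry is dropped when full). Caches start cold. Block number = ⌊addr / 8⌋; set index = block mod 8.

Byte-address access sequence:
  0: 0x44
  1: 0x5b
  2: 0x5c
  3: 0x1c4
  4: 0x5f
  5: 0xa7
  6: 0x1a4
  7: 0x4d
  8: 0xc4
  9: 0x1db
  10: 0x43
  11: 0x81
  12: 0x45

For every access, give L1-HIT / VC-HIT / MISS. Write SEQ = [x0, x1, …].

SEQ = [MISS, MISS, L1-HIT, MISS, L1-HIT, MISS, MISS, MISS, MISS, MISS, VC-HIT, MISS, VC-HIT]

#0 0x44→b8/s0 MISS; vc=[]
#1 0x5b→b11/s3 MISS; vc=[]
#2 0x5c→b11/s3 L1-HIT; vc=[]
#3 0x1c4→b56/s0 MISS; vc=[8]
#4 0x5f→b11/s3 L1-HIT; vc=[8]
#5 0xa7→b20/s4 MISS; vc=[8]
#6 0x1a4→b52/s4 MISS; vc=[8,20]
#7 0x4d→b9/s1 MISS; vc=[8,20]
#8 0xc4→b24/s0 MISS; vc=[8,20,56]
#9 0x1db→b59/s3 MISS; vc=[8,20,56,11]
#10 0x43→b8/s0 VC-HIT; vc=[24,20,56,11]
#11 0x81→b16/s0 MISS; vc=[24,20,56,11,8]
#12 0x45→b8/s0 VC-HIT; vc=[24,20,56,11,16]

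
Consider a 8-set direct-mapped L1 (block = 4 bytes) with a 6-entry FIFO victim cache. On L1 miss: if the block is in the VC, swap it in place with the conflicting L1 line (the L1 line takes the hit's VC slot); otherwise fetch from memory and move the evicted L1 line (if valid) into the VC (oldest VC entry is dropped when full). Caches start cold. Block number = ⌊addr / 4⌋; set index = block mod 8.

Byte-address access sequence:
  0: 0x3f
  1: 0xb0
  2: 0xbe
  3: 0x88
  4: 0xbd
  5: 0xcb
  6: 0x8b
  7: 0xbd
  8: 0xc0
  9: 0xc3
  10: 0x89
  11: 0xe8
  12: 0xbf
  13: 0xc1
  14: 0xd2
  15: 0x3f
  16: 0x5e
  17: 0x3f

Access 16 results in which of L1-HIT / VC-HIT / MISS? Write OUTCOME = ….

OUTCOME = MISS

#0 0x3f→b15/s7 MISS; vc=[]
#1 0xb0→b44/s4 MISS; vc=[]
#2 0xbe→b47/s7 MISS; vc=[15]
#3 0x88→b34/s2 MISS; vc=[15]
#4 0xbd→b47/s7 L1-HIT; vc=[15]
#5 0xcb→b50/s2 MISS; vc=[15,34]
#6 0x8b→b34/s2 VC-HIT; vc=[15,50]
#7 0xbd→b47/s7 L1-HIT; vc=[15,50]
#8 0xc0→b48/s0 MISS; vc=[15,50]
#9 0xc3→b48/s0 L1-HIT; vc=[15,50]
#10 0x89→b34/s2 L1-HIT; vc=[15,50]
#11 0xe8→b58/s2 MISS; vc=[15,50,34]
#12 0xbf→b47/s7 L1-HIT; vc=[15,50,34]
#13 0xc1→b48/s0 L1-HIT; vc=[15,50,34]
#14 0xd2→b52/s4 MISS; vc=[15,50,34,44]
#15 0x3f→b15/s7 VC-HIT; vc=[47,50,34,44]
#16 0x5e→b23/s7 MISS; vc=[47,50,34,44,15]
#17 0x3f→b15/s7 VC-HIT; vc=[47,50,34,44,23]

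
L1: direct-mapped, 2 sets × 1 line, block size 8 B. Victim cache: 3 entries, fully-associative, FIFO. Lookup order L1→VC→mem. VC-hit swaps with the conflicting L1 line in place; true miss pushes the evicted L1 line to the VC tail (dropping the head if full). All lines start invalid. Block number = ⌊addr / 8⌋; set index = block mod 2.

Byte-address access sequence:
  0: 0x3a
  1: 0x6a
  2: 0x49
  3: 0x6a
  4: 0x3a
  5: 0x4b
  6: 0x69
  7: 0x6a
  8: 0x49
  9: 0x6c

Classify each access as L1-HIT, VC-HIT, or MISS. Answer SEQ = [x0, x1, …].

SEQ = [MISS, MISS, MISS, VC-HIT, VC-HIT, VC-HIT, VC-HIT, L1-HIT, VC-HIT, VC-HIT]

0: 0x3a (blk 7, set 1) → MISS  vc=[]
1: 0x6a (blk 13, set 1) → MISS  vc=[7]
2: 0x49 (blk 9, set 1) → MISS  vc=[7, 13]
3: 0x6a (blk 13, set 1) → VC-HIT  vc=[7, 9]
4: 0x3a (blk 7, set 1) → VC-HIT  vc=[13, 9]
5: 0x4b (blk 9, set 1) → VC-HIT  vc=[13, 7]
6: 0x69 (blk 13, set 1) → VC-HIT  vc=[9, 7]
7: 0x6a (blk 13, set 1) → L1-HIT  vc=[9, 7]
8: 0x49 (blk 9, set 1) → VC-HIT  vc=[13, 7]
9: 0x6c (blk 13, set 1) → VC-HIT  vc=[9, 7]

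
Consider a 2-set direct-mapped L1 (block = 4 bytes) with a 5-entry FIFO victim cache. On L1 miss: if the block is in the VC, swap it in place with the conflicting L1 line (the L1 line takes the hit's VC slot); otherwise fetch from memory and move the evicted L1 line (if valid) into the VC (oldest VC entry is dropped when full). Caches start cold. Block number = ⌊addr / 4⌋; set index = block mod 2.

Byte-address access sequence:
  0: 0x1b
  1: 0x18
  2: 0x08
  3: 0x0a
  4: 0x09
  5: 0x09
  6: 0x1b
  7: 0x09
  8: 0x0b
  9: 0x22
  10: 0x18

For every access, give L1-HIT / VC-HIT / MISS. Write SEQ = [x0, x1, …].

SEQ = [MISS, L1-HIT, MISS, L1-HIT, L1-HIT, L1-HIT, VC-HIT, VC-HIT, L1-HIT, MISS, VC-HIT]

  [0] addr=0x1b blk=6 s=0: MISS | VC []
  [1] addr=0x18 blk=6 s=0: L1-HIT | VC []
  [2] addr=0x8 blk=2 s=0: MISS | VC [6]
  [3] addr=0xa blk=2 s=0: L1-HIT | VC [6]
  [4] addr=0x9 blk=2 s=0: L1-HIT | VC [6]
  [5] addr=0x9 blk=2 s=0: L1-HIT | VC [6]
  [6] addr=0x1b blk=6 s=0: VC-HIT | VC [2]
  [7] addr=0x9 blk=2 s=0: VC-HIT | VC [6]
  [8] addr=0xb blk=2 s=0: L1-HIT | VC [6]
  [9] addr=0x22 blk=8 s=0: MISS | VC [6, 2]
  [10] addr=0x18 blk=6 s=0: VC-HIT | VC [8, 2]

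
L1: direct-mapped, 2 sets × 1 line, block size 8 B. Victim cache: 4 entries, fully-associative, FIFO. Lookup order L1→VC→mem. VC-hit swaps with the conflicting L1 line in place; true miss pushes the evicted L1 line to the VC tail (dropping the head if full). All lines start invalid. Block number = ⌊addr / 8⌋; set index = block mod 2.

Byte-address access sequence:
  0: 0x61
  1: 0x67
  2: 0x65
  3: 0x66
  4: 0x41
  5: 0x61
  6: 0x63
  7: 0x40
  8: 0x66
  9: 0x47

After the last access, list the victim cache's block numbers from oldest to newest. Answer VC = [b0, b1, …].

  [0] addr=0x61 blk=12 s=0: MISS | VC []
  [1] addr=0x67 blk=12 s=0: L1-HIT | VC []
  [2] addr=0x65 blk=12 s=0: L1-HIT | VC []
  [3] addr=0x66 blk=12 s=0: L1-HIT | VC []
  [4] addr=0x41 blk=8 s=0: MISS | VC [12]
  [5] addr=0x61 blk=12 s=0: VC-HIT | VC [8]
  [6] addr=0x63 blk=12 s=0: L1-HIT | VC [8]
  [7] addr=0x40 blk=8 s=0: VC-HIT | VC [12]
  [8] addr=0x66 blk=12 s=0: VC-HIT | VC [8]
  [9] addr=0x47 blk=8 s=0: VC-HIT | VC [12]

VC = [12]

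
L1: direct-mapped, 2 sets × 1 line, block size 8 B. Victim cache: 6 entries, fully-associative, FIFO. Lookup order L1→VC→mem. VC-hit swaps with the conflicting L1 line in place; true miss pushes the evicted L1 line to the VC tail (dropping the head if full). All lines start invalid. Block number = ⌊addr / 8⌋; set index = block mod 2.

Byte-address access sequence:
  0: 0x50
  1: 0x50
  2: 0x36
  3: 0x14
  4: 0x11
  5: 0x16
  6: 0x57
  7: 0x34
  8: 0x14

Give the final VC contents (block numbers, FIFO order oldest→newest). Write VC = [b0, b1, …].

#0 0x50→b10/s0 MISS; vc=[]
#1 0x50→b10/s0 L1-HIT; vc=[]
#2 0x36→b6/s0 MISS; vc=[10]
#3 0x14→b2/s0 MISS; vc=[10,6]
#4 0x11→b2/s0 L1-HIT; vc=[10,6]
#5 0x16→b2/s0 L1-HIT; vc=[10,6]
#6 0x57→b10/s0 VC-HIT; vc=[2,6]
#7 0x34→b6/s0 VC-HIT; vc=[2,10]
#8 0x14→b2/s0 VC-HIT; vc=[6,10]

VC = [6, 10]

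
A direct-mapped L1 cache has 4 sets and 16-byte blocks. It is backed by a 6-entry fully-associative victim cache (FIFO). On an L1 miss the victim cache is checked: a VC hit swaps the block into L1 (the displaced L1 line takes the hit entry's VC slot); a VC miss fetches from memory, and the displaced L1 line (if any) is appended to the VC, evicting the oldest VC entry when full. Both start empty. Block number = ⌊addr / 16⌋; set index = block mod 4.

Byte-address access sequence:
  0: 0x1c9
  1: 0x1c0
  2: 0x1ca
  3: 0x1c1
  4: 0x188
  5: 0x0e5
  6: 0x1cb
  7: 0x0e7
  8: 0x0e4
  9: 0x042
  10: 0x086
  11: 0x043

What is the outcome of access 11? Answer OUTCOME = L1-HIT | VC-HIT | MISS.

  [0] addr=0x1c9 blk=28 s=0: MISS | VC []
  [1] addr=0x1c0 blk=28 s=0: L1-HIT | VC []
  [2] addr=0x1ca blk=28 s=0: L1-HIT | VC []
  [3] addr=0x1c1 blk=28 s=0: L1-HIT | VC []
  [4] addr=0x188 blk=24 s=0: MISS | VC [28]
  [5] addr=0xe5 blk=14 s=2: MISS | VC [28]
  [6] addr=0x1cb blk=28 s=0: VC-HIT | VC [24]
  [7] addr=0xe7 blk=14 s=2: L1-HIT | VC [24]
  [8] addr=0xe4 blk=14 s=2: L1-HIT | VC [24]
  [9] addr=0x42 blk=4 s=0: MISS | VC [24, 28]
  [10] addr=0x86 blk=8 s=0: MISS | VC [24, 28, 4]
  [11] addr=0x43 blk=4 s=0: VC-HIT | VC [24, 28, 8]

OUTCOME = VC-HIT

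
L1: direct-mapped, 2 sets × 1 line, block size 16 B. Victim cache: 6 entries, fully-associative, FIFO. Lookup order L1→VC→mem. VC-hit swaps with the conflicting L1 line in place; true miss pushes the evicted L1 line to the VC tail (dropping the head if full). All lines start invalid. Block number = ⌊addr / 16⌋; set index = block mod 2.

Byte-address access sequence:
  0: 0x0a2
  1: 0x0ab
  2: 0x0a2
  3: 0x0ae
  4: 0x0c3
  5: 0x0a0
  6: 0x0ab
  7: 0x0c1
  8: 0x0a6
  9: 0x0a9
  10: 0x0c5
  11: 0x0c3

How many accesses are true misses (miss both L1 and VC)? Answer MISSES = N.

#0 0xa2→b10/s0 MISS; vc=[]
#1 0xab→b10/s0 L1-HIT; vc=[]
#2 0xa2→b10/s0 L1-HIT; vc=[]
#3 0xae→b10/s0 L1-HIT; vc=[]
#4 0xc3→b12/s0 MISS; vc=[10]
#5 0xa0→b10/s0 VC-HIT; vc=[12]
#6 0xab→b10/s0 L1-HIT; vc=[12]
#7 0xc1→b12/s0 VC-HIT; vc=[10]
#8 0xa6→b10/s0 VC-HIT; vc=[12]
#9 0xa9→b10/s0 L1-HIT; vc=[12]
#10 0xc5→b12/s0 VC-HIT; vc=[10]
#11 0xc3→b12/s0 L1-HIT; vc=[10]

MISSES = 2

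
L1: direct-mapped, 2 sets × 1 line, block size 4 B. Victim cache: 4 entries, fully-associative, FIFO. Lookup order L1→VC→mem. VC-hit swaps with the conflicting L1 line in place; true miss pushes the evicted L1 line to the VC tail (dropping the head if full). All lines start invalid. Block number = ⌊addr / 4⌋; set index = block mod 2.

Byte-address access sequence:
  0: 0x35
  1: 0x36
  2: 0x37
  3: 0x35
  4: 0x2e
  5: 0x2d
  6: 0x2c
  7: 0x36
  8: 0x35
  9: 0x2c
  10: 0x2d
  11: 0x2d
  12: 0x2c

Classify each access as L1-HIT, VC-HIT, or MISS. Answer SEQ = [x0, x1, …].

  [0] addr=0x35 blk=13 s=1: MISS | VC []
  [1] addr=0x36 blk=13 s=1: L1-HIT | VC []
  [2] addr=0x37 blk=13 s=1: L1-HIT | VC []
  [3] addr=0x35 blk=13 s=1: L1-HIT | VC []
  [4] addr=0x2e blk=11 s=1: MISS | VC [13]
  [5] addr=0x2d blk=11 s=1: L1-HIT | VC [13]
  [6] addr=0x2c blk=11 s=1: L1-HIT | VC [13]
  [7] addr=0x36 blk=13 s=1: VC-HIT | VC [11]
  [8] addr=0x35 blk=13 s=1: L1-HIT | VC [11]
  [9] addr=0x2c blk=11 s=1: VC-HIT | VC [13]
  [10] addr=0x2d blk=11 s=1: L1-HIT | VC [13]
  [11] addr=0x2d blk=11 s=1: L1-HIT | VC [13]
  [12] addr=0x2c blk=11 s=1: L1-HIT | VC [13]

SEQ = [MISS, L1-HIT, L1-HIT, L1-HIT, MISS, L1-HIT, L1-HIT, VC-HIT, L1-HIT, VC-HIT, L1-HIT, L1-HIT, L1-HIT]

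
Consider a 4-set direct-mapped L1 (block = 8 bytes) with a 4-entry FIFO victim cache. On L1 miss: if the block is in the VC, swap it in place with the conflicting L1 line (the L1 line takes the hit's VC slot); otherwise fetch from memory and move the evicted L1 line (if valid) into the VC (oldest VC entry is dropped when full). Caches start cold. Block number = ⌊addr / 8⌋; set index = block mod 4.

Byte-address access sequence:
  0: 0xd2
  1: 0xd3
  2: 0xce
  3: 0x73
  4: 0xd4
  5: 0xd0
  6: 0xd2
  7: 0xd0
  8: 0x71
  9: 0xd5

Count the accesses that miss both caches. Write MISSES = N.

MISSES = 3

0: 0xd2 (blk 26, set 2) → MISS  vc=[]
1: 0xd3 (blk 26, set 2) → L1-HIT  vc=[]
2: 0xce (blk 25, set 1) → MISS  vc=[]
3: 0x73 (blk 14, set 2) → MISS  vc=[26]
4: 0xd4 (blk 26, set 2) → VC-HIT  vc=[14]
5: 0xd0 (blk 26, set 2) → L1-HIT  vc=[14]
6: 0xd2 (blk 26, set 2) → L1-HIT  vc=[14]
7: 0xd0 (blk 26, set 2) → L1-HIT  vc=[14]
8: 0x71 (blk 14, set 2) → VC-HIT  vc=[26]
9: 0xd5 (blk 26, set 2) → VC-HIT  vc=[14]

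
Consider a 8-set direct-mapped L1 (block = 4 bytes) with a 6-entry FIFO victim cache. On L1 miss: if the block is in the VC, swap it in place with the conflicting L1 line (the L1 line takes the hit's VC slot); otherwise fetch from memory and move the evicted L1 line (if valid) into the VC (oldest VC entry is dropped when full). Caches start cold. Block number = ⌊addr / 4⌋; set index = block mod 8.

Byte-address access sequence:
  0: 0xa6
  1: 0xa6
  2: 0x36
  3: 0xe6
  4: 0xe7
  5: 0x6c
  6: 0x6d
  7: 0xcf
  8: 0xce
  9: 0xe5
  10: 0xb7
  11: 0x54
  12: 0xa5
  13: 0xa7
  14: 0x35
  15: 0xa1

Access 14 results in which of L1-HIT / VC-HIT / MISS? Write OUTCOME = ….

  [0] addr=0xa6 blk=41 s=1: MISS | VC []
  [1] addr=0xa6 blk=41 s=1: L1-HIT | VC []
  [2] addr=0x36 blk=13 s=5: MISS | VC []
  [3] addr=0xe6 blk=57 s=1: MISS | VC [41]
  [4] addr=0xe7 blk=57 s=1: L1-HIT | VC [41]
  [5] addr=0x6c blk=27 s=3: MISS | VC [41]
  [6] addr=0x6d blk=27 s=3: L1-HIT | VC [41]
  [7] addr=0xcf blk=51 s=3: MISS | VC [41, 27]
  [8] addr=0xce blk=51 s=3: L1-HIT | VC [41, 27]
  [9] addr=0xe5 blk=57 s=1: L1-HIT | VC [41, 27]
  [10] addr=0xb7 blk=45 s=5: MISS | VC [41, 27, 13]
  [11] addr=0x54 blk=21 s=5: MISS | VC [41, 27, 13, 45]
  [12] addr=0xa5 blk=41 s=1: VC-HIT | VC [57, 27, 13, 45]
  [13] addr=0xa7 blk=41 s=1: L1-HIT | VC [57, 27, 13, 45]
  [14] addr=0x35 blk=13 s=5: VC-HIT | VC [57, 27, 21, 45]
  [15] addr=0xa1 blk=40 s=0: MISS | VC [57, 27, 21, 45]

OUTCOME = VC-HIT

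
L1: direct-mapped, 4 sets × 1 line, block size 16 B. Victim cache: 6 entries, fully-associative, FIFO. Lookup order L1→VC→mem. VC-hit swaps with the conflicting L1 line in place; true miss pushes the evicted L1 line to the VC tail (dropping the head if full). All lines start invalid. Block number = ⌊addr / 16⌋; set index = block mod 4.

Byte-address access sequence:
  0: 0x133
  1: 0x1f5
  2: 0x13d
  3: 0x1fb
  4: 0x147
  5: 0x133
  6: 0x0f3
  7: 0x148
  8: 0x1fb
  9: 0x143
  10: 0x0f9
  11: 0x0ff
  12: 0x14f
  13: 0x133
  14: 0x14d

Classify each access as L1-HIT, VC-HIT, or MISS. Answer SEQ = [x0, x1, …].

0: 0x133 (blk 19, set 3) → MISS  vc=[]
1: 0x1f5 (blk 31, set 3) → MISS  vc=[19]
2: 0x13d (blk 19, set 3) → VC-HIT  vc=[31]
3: 0x1fb (blk 31, set 3) → VC-HIT  vc=[19]
4: 0x147 (blk 20, set 0) → MISS  vc=[19]
5: 0x133 (blk 19, set 3) → VC-HIT  vc=[31]
6: 0xf3 (blk 15, set 3) → MISS  vc=[31, 19]
7: 0x148 (blk 20, set 0) → L1-HIT  vc=[31, 19]
8: 0x1fb (blk 31, set 3) → VC-HIT  vc=[15, 19]
9: 0x143 (blk 20, set 0) → L1-HIT  vc=[15, 19]
10: 0xf9 (blk 15, set 3) → VC-HIT  vc=[31, 19]
11: 0xff (blk 15, set 3) → L1-HIT  vc=[31, 19]
12: 0x14f (blk 20, set 0) → L1-HIT  vc=[31, 19]
13: 0x133 (blk 19, set 3) → VC-HIT  vc=[31, 15]
14: 0x14d (blk 20, set 0) → L1-HIT  vc=[31, 15]

SEQ = [MISS, MISS, VC-HIT, VC-HIT, MISS, VC-HIT, MISS, L1-HIT, VC-HIT, L1-HIT, VC-HIT, L1-HIT, L1-HIT, VC-HIT, L1-HIT]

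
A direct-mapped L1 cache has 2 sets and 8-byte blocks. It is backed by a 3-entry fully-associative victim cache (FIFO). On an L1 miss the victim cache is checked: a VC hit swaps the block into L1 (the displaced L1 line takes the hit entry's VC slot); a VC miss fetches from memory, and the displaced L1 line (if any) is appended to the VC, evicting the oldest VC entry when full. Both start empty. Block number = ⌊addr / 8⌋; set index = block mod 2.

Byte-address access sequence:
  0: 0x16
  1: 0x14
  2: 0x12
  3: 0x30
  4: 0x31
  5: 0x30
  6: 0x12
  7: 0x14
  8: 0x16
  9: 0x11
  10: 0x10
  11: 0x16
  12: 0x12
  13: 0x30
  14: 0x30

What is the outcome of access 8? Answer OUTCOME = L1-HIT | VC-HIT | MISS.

OUTCOME = L1-HIT

0: 0x16 (blk 2, set 0) → MISS  vc=[]
1: 0x14 (blk 2, set 0) → L1-HIT  vc=[]
2: 0x12 (blk 2, set 0) → L1-HIT  vc=[]
3: 0x30 (blk 6, set 0) → MISS  vc=[2]
4: 0x31 (blk 6, set 0) → L1-HIT  vc=[2]
5: 0x30 (blk 6, set 0) → L1-HIT  vc=[2]
6: 0x12 (blk 2, set 0) → VC-HIT  vc=[6]
7: 0x14 (blk 2, set 0) → L1-HIT  vc=[6]
8: 0x16 (blk 2, set 0) → L1-HIT  vc=[6]
9: 0x11 (blk 2, set 0) → L1-HIT  vc=[6]
10: 0x10 (blk 2, set 0) → L1-HIT  vc=[6]
11: 0x16 (blk 2, set 0) → L1-HIT  vc=[6]
12: 0x12 (blk 2, set 0) → L1-HIT  vc=[6]
13: 0x30 (blk 6, set 0) → VC-HIT  vc=[2]
14: 0x30 (blk 6, set 0) → L1-HIT  vc=[2]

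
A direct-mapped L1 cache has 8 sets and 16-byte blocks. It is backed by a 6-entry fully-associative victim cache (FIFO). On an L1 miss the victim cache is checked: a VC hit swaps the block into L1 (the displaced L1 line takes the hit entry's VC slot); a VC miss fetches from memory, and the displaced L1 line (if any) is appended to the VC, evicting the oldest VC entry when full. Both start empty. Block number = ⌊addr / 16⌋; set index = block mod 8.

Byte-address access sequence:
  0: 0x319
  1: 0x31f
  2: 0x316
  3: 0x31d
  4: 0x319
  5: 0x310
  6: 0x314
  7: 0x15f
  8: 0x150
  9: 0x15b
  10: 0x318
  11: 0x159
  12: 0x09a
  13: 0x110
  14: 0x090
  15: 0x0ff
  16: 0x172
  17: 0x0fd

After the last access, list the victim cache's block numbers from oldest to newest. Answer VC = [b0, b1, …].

#0 0x319→b49/s1 MISS; vc=[]
#1 0x31f→b49/s1 L1-HIT; vc=[]
#2 0x316→b49/s1 L1-HIT; vc=[]
#3 0x31d→b49/s1 L1-HIT; vc=[]
#4 0x319→b49/s1 L1-HIT; vc=[]
#5 0x310→b49/s1 L1-HIT; vc=[]
#6 0x314→b49/s1 L1-HIT; vc=[]
#7 0x15f→b21/s5 MISS; vc=[]
#8 0x150→b21/s5 L1-HIT; vc=[]
#9 0x15b→b21/s5 L1-HIT; vc=[]
#10 0x318→b49/s1 L1-HIT; vc=[]
#11 0x159→b21/s5 L1-HIT; vc=[]
#12 0x9a→b9/s1 MISS; vc=[49]
#13 0x110→b17/s1 MISS; vc=[49,9]
#14 0x90→b9/s1 VC-HIT; vc=[49,17]
#15 0xff→b15/s7 MISS; vc=[49,17]
#16 0x172→b23/s7 MISS; vc=[49,17,15]
#17 0xfd→b15/s7 VC-HIT; vc=[49,17,23]

VC = [49, 17, 23]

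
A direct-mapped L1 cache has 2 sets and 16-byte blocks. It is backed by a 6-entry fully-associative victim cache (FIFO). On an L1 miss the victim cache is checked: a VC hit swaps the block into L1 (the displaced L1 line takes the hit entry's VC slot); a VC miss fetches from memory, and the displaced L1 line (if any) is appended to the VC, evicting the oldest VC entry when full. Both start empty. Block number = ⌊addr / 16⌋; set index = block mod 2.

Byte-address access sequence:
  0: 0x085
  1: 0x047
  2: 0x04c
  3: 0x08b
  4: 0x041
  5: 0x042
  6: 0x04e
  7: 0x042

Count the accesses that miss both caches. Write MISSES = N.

MISSES = 2

  [0] addr=0x85 blk=8 s=0: MISS | VC []
  [1] addr=0x47 blk=4 s=0: MISS | VC [8]
  [2] addr=0x4c blk=4 s=0: L1-HIT | VC [8]
  [3] addr=0x8b blk=8 s=0: VC-HIT | VC [4]
  [4] addr=0x41 blk=4 s=0: VC-HIT | VC [8]
  [5] addr=0x42 blk=4 s=0: L1-HIT | VC [8]
  [6] addr=0x4e blk=4 s=0: L1-HIT | VC [8]
  [7] addr=0x42 blk=4 s=0: L1-HIT | VC [8]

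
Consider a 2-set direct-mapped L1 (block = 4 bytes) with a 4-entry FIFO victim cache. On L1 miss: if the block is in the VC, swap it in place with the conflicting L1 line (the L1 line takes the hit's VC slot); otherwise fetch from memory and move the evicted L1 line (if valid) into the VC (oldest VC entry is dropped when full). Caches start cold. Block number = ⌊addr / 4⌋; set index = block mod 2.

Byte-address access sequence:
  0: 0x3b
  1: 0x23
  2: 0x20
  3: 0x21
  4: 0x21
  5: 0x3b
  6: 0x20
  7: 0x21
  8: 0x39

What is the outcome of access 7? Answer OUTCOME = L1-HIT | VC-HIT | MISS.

#0 0x3b→b14/s0 MISS; vc=[]
#1 0x23→b8/s0 MISS; vc=[14]
#2 0x20→b8/s0 L1-HIT; vc=[14]
#3 0x21→b8/s0 L1-HIT; vc=[14]
#4 0x21→b8/s0 L1-HIT; vc=[14]
#5 0x3b→b14/s0 VC-HIT; vc=[8]
#6 0x20→b8/s0 VC-HIT; vc=[14]
#7 0x21→b8/s0 L1-HIT; vc=[14]
#8 0x39→b14/s0 VC-HIT; vc=[8]

OUTCOME = L1-HIT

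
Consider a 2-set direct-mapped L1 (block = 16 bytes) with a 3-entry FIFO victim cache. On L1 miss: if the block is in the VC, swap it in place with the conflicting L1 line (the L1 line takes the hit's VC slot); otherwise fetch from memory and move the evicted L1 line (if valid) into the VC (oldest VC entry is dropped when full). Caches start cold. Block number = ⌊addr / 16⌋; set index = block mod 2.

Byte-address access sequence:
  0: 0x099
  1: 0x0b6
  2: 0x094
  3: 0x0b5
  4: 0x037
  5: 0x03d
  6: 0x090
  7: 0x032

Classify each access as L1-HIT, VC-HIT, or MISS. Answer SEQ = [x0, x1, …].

SEQ = [MISS, MISS, VC-HIT, VC-HIT, MISS, L1-HIT, VC-HIT, VC-HIT]

  [0] addr=0x99 blk=9 s=1: MISS | VC []
  [1] addr=0xb6 blk=11 s=1: MISS | VC [9]
  [2] addr=0x94 blk=9 s=1: VC-HIT | VC [11]
  [3] addr=0xb5 blk=11 s=1: VC-HIT | VC [9]
  [4] addr=0x37 blk=3 s=1: MISS | VC [9, 11]
  [5] addr=0x3d blk=3 s=1: L1-HIT | VC [9, 11]
  [6] addr=0x90 blk=9 s=1: VC-HIT | VC [3, 11]
  [7] addr=0x32 blk=3 s=1: VC-HIT | VC [9, 11]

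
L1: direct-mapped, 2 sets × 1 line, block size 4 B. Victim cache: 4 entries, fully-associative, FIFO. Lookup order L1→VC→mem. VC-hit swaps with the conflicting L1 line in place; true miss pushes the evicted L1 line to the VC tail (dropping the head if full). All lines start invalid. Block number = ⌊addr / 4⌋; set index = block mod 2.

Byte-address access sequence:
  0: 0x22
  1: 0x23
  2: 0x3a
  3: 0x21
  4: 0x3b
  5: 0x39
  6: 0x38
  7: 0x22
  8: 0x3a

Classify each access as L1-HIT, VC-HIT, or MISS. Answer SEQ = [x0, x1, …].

0: 0x22 (blk 8, set 0) → MISS  vc=[]
1: 0x23 (blk 8, set 0) → L1-HIT  vc=[]
2: 0x3a (blk 14, set 0) → MISS  vc=[8]
3: 0x21 (blk 8, set 0) → VC-HIT  vc=[14]
4: 0x3b (blk 14, set 0) → VC-HIT  vc=[8]
5: 0x39 (blk 14, set 0) → L1-HIT  vc=[8]
6: 0x38 (blk 14, set 0) → L1-HIT  vc=[8]
7: 0x22 (blk 8, set 0) → VC-HIT  vc=[14]
8: 0x3a (blk 14, set 0) → VC-HIT  vc=[8]

SEQ = [MISS, L1-HIT, MISS, VC-HIT, VC-HIT, L1-HIT, L1-HIT, VC-HIT, VC-HIT]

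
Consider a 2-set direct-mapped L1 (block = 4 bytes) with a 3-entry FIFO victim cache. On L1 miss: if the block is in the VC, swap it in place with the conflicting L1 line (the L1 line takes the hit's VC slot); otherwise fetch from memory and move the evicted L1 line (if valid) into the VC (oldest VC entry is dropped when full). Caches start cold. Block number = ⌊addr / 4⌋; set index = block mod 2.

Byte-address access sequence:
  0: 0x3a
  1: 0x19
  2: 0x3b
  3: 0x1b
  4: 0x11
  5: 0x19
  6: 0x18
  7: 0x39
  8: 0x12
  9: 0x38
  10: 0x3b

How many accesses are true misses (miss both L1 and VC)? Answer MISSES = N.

#0 0x3a→b14/s0 MISS; vc=[]
#1 0x19→b6/s0 MISS; vc=[14]
#2 0x3b→b14/s0 VC-HIT; vc=[6]
#3 0x1b→b6/s0 VC-HIT; vc=[14]
#4 0x11→b4/s0 MISS; vc=[14,6]
#5 0x19→b6/s0 VC-HIT; vc=[14,4]
#6 0x18→b6/s0 L1-HIT; vc=[14,4]
#7 0x39→b14/s0 VC-HIT; vc=[6,4]
#8 0x12→b4/s0 VC-HIT; vc=[6,14]
#9 0x38→b14/s0 VC-HIT; vc=[6,4]
#10 0x3b→b14/s0 L1-HIT; vc=[6,4]

MISSES = 3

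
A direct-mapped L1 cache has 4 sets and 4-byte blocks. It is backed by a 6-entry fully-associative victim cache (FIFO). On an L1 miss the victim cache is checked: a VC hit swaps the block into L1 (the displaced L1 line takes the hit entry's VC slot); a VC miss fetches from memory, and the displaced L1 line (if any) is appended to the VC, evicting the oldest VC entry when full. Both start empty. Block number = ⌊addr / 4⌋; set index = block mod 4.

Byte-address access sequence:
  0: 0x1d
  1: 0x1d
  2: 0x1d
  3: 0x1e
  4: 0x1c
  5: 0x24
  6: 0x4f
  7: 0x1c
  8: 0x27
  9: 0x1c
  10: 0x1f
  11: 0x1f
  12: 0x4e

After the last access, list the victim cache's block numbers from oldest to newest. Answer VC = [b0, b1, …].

#0 0x1d→b7/s3 MISS; vc=[]
#1 0x1d→b7/s3 L1-HIT; vc=[]
#2 0x1d→b7/s3 L1-HIT; vc=[]
#3 0x1e→b7/s3 L1-HIT; vc=[]
#4 0x1c→b7/s3 L1-HIT; vc=[]
#5 0x24→b9/s1 MISS; vc=[]
#6 0x4f→b19/s3 MISS; vc=[7]
#7 0x1c→b7/s3 VC-HIT; vc=[19]
#8 0x27→b9/s1 L1-HIT; vc=[19]
#9 0x1c→b7/s3 L1-HIT; vc=[19]
#10 0x1f→b7/s3 L1-HIT; vc=[19]
#11 0x1f→b7/s3 L1-HIT; vc=[19]
#12 0x4e→b19/s3 VC-HIT; vc=[7]

VC = [7]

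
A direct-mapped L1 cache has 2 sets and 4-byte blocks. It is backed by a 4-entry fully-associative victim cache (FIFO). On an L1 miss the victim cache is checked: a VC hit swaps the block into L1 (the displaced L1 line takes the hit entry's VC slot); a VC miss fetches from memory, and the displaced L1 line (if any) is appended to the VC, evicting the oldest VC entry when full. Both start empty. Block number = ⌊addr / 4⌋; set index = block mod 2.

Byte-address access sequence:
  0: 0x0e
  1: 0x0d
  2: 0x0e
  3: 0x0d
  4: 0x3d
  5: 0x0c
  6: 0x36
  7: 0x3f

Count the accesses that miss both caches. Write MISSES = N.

0: 0xe (blk 3, set 1) → MISS  vc=[]
1: 0xd (blk 3, set 1) → L1-HIT  vc=[]
2: 0xe (blk 3, set 1) → L1-HIT  vc=[]
3: 0xd (blk 3, set 1) → L1-HIT  vc=[]
4: 0x3d (blk 15, set 1) → MISS  vc=[3]
5: 0xc (blk 3, set 1) → VC-HIT  vc=[15]
6: 0x36 (blk 13, set 1) → MISS  vc=[15, 3]
7: 0x3f (blk 15, set 1) → VC-HIT  vc=[13, 3]

MISSES = 3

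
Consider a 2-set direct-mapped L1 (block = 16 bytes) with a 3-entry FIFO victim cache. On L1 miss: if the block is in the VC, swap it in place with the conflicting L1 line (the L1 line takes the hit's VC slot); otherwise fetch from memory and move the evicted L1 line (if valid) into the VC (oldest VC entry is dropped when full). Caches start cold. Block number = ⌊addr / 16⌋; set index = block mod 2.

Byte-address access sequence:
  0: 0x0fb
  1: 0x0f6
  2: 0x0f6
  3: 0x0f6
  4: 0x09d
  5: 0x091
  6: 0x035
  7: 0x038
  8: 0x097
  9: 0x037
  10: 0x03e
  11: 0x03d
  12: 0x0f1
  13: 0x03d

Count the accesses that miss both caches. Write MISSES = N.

  [0] addr=0xfb blk=15 s=1: MISS | VC []
  [1] addr=0xf6 blk=15 s=1: L1-HIT | VC []
  [2] addr=0xf6 blk=15 s=1: L1-HIT | VC []
  [3] addr=0xf6 blk=15 s=1: L1-HIT | VC []
  [4] addr=0x9d blk=9 s=1: MISS | VC [15]
  [5] addr=0x91 blk=9 s=1: L1-HIT | VC [15]
  [6] addr=0x35 blk=3 s=1: MISS | VC [15, 9]
  [7] addr=0x38 blk=3 s=1: L1-HIT | VC [15, 9]
  [8] addr=0x97 blk=9 s=1: VC-HIT | VC [15, 3]
  [9] addr=0x37 blk=3 s=1: VC-HIT | VC [15, 9]
  [10] addr=0x3e blk=3 s=1: L1-HIT | VC [15, 9]
  [11] addr=0x3d blk=3 s=1: L1-HIT | VC [15, 9]
  [12] addr=0xf1 blk=15 s=1: VC-HIT | VC [3, 9]
  [13] addr=0x3d blk=3 s=1: VC-HIT | VC [15, 9]

MISSES = 3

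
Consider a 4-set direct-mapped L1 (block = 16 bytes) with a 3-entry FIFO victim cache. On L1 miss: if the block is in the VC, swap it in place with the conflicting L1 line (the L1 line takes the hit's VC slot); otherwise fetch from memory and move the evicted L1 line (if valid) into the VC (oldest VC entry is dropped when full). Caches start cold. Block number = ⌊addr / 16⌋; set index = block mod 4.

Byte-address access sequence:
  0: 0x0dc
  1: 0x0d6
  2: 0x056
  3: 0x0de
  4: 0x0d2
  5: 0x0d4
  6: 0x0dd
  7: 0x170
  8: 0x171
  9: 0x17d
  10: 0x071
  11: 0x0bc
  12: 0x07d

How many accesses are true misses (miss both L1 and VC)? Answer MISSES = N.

MISSES = 5

  [0] addr=0xdc blk=13 s=1: MISS | VC []
  [1] addr=0xd6 blk=13 s=1: L1-HIT | VC []
  [2] addr=0x56 blk=5 s=1: MISS | VC [13]
  [3] addr=0xde blk=13 s=1: VC-HIT | VC [5]
  [4] addr=0xd2 blk=13 s=1: L1-HIT | VC [5]
  [5] addr=0xd4 blk=13 s=1: L1-HIT | VC [5]
  [6] addr=0xdd blk=13 s=1: L1-HIT | VC [5]
  [7] addr=0x170 blk=23 s=3: MISS | VC [5]
  [8] addr=0x171 blk=23 s=3: L1-HIT | VC [5]
  [9] addr=0x17d blk=23 s=3: L1-HIT | VC [5]
  [10] addr=0x71 blk=7 s=3: MISS | VC [5, 23]
  [11] addr=0xbc blk=11 s=3: MISS | VC [5, 23, 7]
  [12] addr=0x7d blk=7 s=3: VC-HIT | VC [5, 23, 11]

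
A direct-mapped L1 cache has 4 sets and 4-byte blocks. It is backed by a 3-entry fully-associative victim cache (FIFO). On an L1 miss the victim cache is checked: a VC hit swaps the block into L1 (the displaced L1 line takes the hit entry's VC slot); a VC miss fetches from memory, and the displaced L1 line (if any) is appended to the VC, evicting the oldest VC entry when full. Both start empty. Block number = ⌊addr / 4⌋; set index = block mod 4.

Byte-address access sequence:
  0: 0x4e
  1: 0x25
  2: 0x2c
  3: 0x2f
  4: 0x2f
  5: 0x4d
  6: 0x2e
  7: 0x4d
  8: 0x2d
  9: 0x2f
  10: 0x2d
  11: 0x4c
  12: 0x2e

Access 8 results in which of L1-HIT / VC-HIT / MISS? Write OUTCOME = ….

OUTCOME = VC-HIT

  [0] addr=0x4e blk=19 s=3: MISS | VC []
  [1] addr=0x25 blk=9 s=1: MISS | VC []
  [2] addr=0x2c blk=11 s=3: MISS | VC [19]
  [3] addr=0x2f blk=11 s=3: L1-HIT | VC [19]
  [4] addr=0x2f blk=11 s=3: L1-HIT | VC [19]
  [5] addr=0x4d blk=19 s=3: VC-HIT | VC [11]
  [6] addr=0x2e blk=11 s=3: VC-HIT | VC [19]
  [7] addr=0x4d blk=19 s=3: VC-HIT | VC [11]
  [8] addr=0x2d blk=11 s=3: VC-HIT | VC [19]
  [9] addr=0x2f blk=11 s=3: L1-HIT | VC [19]
  [10] addr=0x2d blk=11 s=3: L1-HIT | VC [19]
  [11] addr=0x4c blk=19 s=3: VC-HIT | VC [11]
  [12] addr=0x2e blk=11 s=3: VC-HIT | VC [19]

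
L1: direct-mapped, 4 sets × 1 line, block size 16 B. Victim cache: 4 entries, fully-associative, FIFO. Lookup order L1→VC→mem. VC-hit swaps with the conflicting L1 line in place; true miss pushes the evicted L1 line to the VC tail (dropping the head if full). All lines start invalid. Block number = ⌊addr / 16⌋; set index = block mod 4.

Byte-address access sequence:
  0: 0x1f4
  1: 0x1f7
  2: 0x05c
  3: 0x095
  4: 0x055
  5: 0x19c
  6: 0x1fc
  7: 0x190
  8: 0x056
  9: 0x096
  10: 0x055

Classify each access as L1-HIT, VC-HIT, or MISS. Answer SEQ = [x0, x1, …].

0: 0x1f4 (blk 31, set 3) → MISS  vc=[]
1: 0x1f7 (blk 31, set 3) → L1-HIT  vc=[]
2: 0x5c (blk 5, set 1) → MISS  vc=[]
3: 0x95 (blk 9, set 1) → MISS  vc=[5]
4: 0x55 (blk 5, set 1) → VC-HIT  vc=[9]
5: 0x19c (blk 25, set 1) → MISS  vc=[9, 5]
6: 0x1fc (blk 31, set 3) → L1-HIT  vc=[9, 5]
7: 0x190 (blk 25, set 1) → L1-HIT  vc=[9, 5]
8: 0x56 (blk 5, set 1) → VC-HIT  vc=[9, 25]
9: 0x96 (blk 9, set 1) → VC-HIT  vc=[5, 25]
10: 0x55 (blk 5, set 1) → VC-HIT  vc=[9, 25]

SEQ = [MISS, L1-HIT, MISS, MISS, VC-HIT, MISS, L1-HIT, L1-HIT, VC-HIT, VC-HIT, VC-HIT]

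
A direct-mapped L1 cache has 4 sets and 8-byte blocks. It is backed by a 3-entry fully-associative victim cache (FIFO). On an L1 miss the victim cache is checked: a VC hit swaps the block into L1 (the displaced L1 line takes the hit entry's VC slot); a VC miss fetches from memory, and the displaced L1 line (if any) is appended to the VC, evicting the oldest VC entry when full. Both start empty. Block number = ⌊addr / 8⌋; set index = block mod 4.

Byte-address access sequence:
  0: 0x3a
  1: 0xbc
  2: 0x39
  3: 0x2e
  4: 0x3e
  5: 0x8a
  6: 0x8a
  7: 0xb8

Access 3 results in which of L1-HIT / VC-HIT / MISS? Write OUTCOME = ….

0: 0x3a (blk 7, set 3) → MISS  vc=[]
1: 0xbc (blk 23, set 3) → MISS  vc=[7]
2: 0x39 (blk 7, set 3) → VC-HIT  vc=[23]
3: 0x2e (blk 5, set 1) → MISS  vc=[23]
4: 0x3e (blk 7, set 3) → L1-HIT  vc=[23]
5: 0x8a (blk 17, set 1) → MISS  vc=[23, 5]
6: 0x8a (blk 17, set 1) → L1-HIT  vc=[23, 5]
7: 0xb8 (blk 23, set 3) → VC-HIT  vc=[7, 5]

OUTCOME = MISS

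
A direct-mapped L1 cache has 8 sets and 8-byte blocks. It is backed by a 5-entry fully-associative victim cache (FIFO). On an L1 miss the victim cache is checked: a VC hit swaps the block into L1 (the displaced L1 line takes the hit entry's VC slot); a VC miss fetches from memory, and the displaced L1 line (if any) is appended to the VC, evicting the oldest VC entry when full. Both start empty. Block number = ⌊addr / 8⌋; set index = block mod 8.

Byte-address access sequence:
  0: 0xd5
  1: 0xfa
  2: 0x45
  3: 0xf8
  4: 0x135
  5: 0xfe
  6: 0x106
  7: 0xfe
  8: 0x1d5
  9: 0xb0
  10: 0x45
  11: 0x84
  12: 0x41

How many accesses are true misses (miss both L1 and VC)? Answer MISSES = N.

MISSES = 8

0: 0xd5 (blk 26, set 2) → MISS  vc=[]
1: 0xfa (blk 31, set 7) → MISS  vc=[]
2: 0x45 (blk 8, set 0) → MISS  vc=[]
3: 0xf8 (blk 31, set 7) → L1-HIT  vc=[]
4: 0x135 (blk 38, set 6) → MISS  vc=[]
5: 0xfe (blk 31, set 7) → L1-HIT  vc=[]
6: 0x106 (blk 32, set 0) → MISS  vc=[8]
7: 0xfe (blk 31, set 7) → L1-HIT  vc=[8]
8: 0x1d5 (blk 58, set 2) → MISS  vc=[8, 26]
9: 0xb0 (blk 22, set 6) → MISS  vc=[8, 26, 38]
10: 0x45 (blk 8, set 0) → VC-HIT  vc=[32, 26, 38]
11: 0x84 (blk 16, set 0) → MISS  vc=[32, 26, 38, 8]
12: 0x41 (blk 8, set 0) → VC-HIT  vc=[32, 26, 38, 16]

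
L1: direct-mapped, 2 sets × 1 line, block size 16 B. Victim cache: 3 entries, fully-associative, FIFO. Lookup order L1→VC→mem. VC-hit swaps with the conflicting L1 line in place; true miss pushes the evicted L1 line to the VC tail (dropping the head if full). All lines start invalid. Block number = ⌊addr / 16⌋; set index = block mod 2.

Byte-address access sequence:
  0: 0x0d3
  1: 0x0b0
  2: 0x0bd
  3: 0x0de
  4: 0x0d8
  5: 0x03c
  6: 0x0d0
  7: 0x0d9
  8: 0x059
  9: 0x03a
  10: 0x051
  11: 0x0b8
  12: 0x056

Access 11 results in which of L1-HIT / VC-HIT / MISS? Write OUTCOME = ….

OUTCOME = VC-HIT

#0 0xd3→b13/s1 MISS; vc=[]
#1 0xb0→b11/s1 MISS; vc=[13]
#2 0xbd→b11/s1 L1-HIT; vc=[13]
#3 0xde→b13/s1 VC-HIT; vc=[11]
#4 0xd8→b13/s1 L1-HIT; vc=[11]
#5 0x3c→b3/s1 MISS; vc=[11,13]
#6 0xd0→b13/s1 VC-HIT; vc=[11,3]
#7 0xd9→b13/s1 L1-HIT; vc=[11,3]
#8 0x59→b5/s1 MISS; vc=[11,3,13]
#9 0x3a→b3/s1 VC-HIT; vc=[11,5,13]
#10 0x51→b5/s1 VC-HIT; vc=[11,3,13]
#11 0xb8→b11/s1 VC-HIT; vc=[5,3,13]
#12 0x56→b5/s1 VC-HIT; vc=[11,3,13]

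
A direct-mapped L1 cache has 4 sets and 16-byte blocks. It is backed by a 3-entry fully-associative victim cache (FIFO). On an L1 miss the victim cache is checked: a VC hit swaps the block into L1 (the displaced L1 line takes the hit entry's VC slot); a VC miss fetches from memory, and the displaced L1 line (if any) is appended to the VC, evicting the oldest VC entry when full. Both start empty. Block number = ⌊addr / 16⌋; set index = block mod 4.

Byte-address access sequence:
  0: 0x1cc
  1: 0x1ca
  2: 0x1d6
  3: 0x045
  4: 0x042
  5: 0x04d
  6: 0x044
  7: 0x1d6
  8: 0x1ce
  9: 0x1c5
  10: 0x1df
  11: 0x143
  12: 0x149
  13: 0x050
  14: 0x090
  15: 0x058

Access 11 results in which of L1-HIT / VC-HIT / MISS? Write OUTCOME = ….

OUTCOME = MISS

0: 0x1cc (blk 28, set 0) → MISS  vc=[]
1: 0x1ca (blk 28, set 0) → L1-HIT  vc=[]
2: 0x1d6 (blk 29, set 1) → MISS  vc=[]
3: 0x45 (blk 4, set 0) → MISS  vc=[28]
4: 0x42 (blk 4, set 0) → L1-HIT  vc=[28]
5: 0x4d (blk 4, set 0) → L1-HIT  vc=[28]
6: 0x44 (blk 4, set 0) → L1-HIT  vc=[28]
7: 0x1d6 (blk 29, set 1) → L1-HIT  vc=[28]
8: 0x1ce (blk 28, set 0) → VC-HIT  vc=[4]
9: 0x1c5 (blk 28, set 0) → L1-HIT  vc=[4]
10: 0x1df (blk 29, set 1) → L1-HIT  vc=[4]
11: 0x143 (blk 20, set 0) → MISS  vc=[4, 28]
12: 0x149 (blk 20, set 0) → L1-HIT  vc=[4, 28]
13: 0x50 (blk 5, set 1) → MISS  vc=[4, 28, 29]
14: 0x90 (blk 9, set 1) → MISS  vc=[28, 29, 5]
15: 0x58 (blk 5, set 1) → VC-HIT  vc=[28, 29, 9]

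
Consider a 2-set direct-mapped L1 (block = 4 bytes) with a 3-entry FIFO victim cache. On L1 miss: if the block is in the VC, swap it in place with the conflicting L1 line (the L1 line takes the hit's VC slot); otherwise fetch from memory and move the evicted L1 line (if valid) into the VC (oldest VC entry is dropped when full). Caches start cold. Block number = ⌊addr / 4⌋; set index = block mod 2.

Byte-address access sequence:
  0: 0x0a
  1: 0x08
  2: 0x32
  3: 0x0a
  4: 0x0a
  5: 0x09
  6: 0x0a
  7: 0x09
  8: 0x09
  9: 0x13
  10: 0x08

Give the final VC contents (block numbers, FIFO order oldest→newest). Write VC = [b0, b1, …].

VC = [12, 4]

#0 0xa→b2/s0 MISS; vc=[]
#1 0x8→b2/s0 L1-HIT; vc=[]
#2 0x32→b12/s0 MISS; vc=[2]
#3 0xa→b2/s0 VC-HIT; vc=[12]
#4 0xa→b2/s0 L1-HIT; vc=[12]
#5 0x9→b2/s0 L1-HIT; vc=[12]
#6 0xa→b2/s0 L1-HIT; vc=[12]
#7 0x9→b2/s0 L1-HIT; vc=[12]
#8 0x9→b2/s0 L1-HIT; vc=[12]
#9 0x13→b4/s0 MISS; vc=[12,2]
#10 0x8→b2/s0 VC-HIT; vc=[12,4]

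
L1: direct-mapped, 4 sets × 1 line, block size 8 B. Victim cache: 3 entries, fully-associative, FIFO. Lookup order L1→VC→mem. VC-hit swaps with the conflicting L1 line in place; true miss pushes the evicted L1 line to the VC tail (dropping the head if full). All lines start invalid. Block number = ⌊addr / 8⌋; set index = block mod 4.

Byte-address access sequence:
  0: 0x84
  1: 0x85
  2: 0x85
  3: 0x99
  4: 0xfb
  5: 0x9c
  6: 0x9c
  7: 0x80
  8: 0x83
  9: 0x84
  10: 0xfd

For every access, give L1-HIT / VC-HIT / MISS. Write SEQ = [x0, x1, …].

#0 0x84→b16/s0 MISS; vc=[]
#1 0x85→b16/s0 L1-HIT; vc=[]
#2 0x85→b16/s0 L1-HIT; vc=[]
#3 0x99→b19/s3 MISS; vc=[]
#4 0xfb→b31/s3 MISS; vc=[19]
#5 0x9c→b19/s3 VC-HIT; vc=[31]
#6 0x9c→b19/s3 L1-HIT; vc=[31]
#7 0x80→b16/s0 L1-HIT; vc=[31]
#8 0x83→b16/s0 L1-HIT; vc=[31]
#9 0x84→b16/s0 L1-HIT; vc=[31]
#10 0xfd→b31/s3 VC-HIT; vc=[19]

SEQ = [MISS, L1-HIT, L1-HIT, MISS, MISS, VC-HIT, L1-HIT, L1-HIT, L1-HIT, L1-HIT, VC-HIT]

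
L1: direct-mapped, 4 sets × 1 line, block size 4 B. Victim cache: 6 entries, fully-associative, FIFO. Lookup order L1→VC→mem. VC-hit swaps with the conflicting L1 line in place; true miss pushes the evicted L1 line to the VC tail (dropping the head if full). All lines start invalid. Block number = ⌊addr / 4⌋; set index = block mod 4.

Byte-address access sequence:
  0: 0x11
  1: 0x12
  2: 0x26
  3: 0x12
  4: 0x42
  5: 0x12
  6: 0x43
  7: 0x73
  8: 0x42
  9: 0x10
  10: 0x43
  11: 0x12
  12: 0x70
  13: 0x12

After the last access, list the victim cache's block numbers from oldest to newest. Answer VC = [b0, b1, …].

  [0] addr=0x11 blk=4 s=0: MISS | VC []
  [1] addr=0x12 blk=4 s=0: L1-HIT | VC []
  [2] addr=0x26 blk=9 s=1: MISS | VC []
  [3] addr=0x12 blk=4 s=0: L1-HIT | VC []
  [4] addr=0x42 blk=16 s=0: MISS | VC [4]
  [5] addr=0x12 blk=4 s=0: VC-HIT | VC [16]
  [6] addr=0x43 blk=16 s=0: VC-HIT | VC [4]
  [7] addr=0x73 blk=28 s=0: MISS | VC [4, 16]
  [8] addr=0x42 blk=16 s=0: VC-HIT | VC [4, 28]
  [9] addr=0x10 blk=4 s=0: VC-HIT | VC [16, 28]
  [10] addr=0x43 blk=16 s=0: VC-HIT | VC [4, 28]
  [11] addr=0x12 blk=4 s=0: VC-HIT | VC [16, 28]
  [12] addr=0x70 blk=28 s=0: VC-HIT | VC [16, 4]
  [13] addr=0x12 blk=4 s=0: VC-HIT | VC [16, 28]

VC = [16, 28]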